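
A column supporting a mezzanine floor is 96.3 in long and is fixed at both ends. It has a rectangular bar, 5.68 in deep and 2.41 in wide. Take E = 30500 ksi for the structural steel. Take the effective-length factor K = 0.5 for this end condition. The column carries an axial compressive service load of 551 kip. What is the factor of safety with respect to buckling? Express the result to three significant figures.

Buckling occurs about the weak axis: I_min = h·b³/12 with b = 2.41 in (the shorter side).
I_min = 5.68×2.41³/12 = 6.625 in⁴
Effective length L_e = K·L = 0.5 × 96.3 = 48.15 in
P_cr = π²EI / L_e² = π² × 30500×10³ × 6.625 / 48.15² = 8.603×10^5 lb
Factor of safety n = P_cr / P = 860.25 / 551 = 1.56

n ≈ 1.56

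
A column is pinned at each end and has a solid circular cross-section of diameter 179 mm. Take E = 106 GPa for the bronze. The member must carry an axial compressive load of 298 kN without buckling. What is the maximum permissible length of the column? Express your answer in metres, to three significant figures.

L_max ≈ 13.3 m

I = πd⁴/64 = π×179⁴/64 = 5.039×10^7 mm⁴
I = 5.039×10^-5 m⁴
At the buckling limit P_cr = P = 2.980×10^5 N
From P_cr = π²EI/(K·L)²:  L = (1/K)·√(π²EI/P_cr) = (1/1)·√(π²×1.06×10^11×5.039×10^-5/2.980×10^5)
L = 13.3 m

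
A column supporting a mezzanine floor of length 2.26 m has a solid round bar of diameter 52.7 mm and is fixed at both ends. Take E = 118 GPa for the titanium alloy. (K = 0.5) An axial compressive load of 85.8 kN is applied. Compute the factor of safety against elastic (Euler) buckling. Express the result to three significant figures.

I = πd⁴/64 = π×52.7⁴/64 = 3.786×10^5 mm⁴
I = 3.786×10^5 mm⁴ = 3.786×10^-7 m⁴
Effective length L_e = K·L = 0.5 × 2.26 = 1.130 m
P_cr = π²EI / L_e² = π² × 118×10⁹ × 3.786×10^-7 / 1.130² = 3.453×10^5 N
Factor of safety n = P_cr / P = 345.33 / 85.8 = 4.02

n ≈ 4.02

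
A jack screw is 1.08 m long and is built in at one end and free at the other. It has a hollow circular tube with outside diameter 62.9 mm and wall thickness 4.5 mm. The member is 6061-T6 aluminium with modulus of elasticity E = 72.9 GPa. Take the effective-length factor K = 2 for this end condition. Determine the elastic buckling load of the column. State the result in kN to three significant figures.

Inner diameter d_i = 62.9 − 2×4.5 = 53.90 mm
I = π(d_o⁴ − d_i⁴)/64 = π(62.9⁴ − 53.90⁴)/64 = 3.541×10^5 mm⁴
I = 3.541×10^5 mm⁴ = 3.541×10^-7 m⁴
Effective length L_e = K·L = 2 × 1.08 = 2.160 m
P_cr = π²EI / L_e² = π² × 72.9×10⁹ × 3.541×10^-7 / 2.160² = 5.460×10^4 N

P_cr ≈ 54.6 kN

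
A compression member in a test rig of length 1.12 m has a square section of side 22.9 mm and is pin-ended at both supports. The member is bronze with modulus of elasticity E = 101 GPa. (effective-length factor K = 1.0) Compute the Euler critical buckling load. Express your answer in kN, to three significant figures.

P_cr ≈ 18.2 kN

I = a⁴/12 = 22.9⁴/12 = 2.292×10^4 mm⁴
I = 2.292×10^4 mm⁴ = 2.292×10^-8 m⁴
Effective length L_e = K·L = 1 × 1.12 = 1.120 m
P_cr = π²EI / L_e² = π² × 101×10⁹ × 2.292×10^-8 / 1.120² = 1.821×10^4 N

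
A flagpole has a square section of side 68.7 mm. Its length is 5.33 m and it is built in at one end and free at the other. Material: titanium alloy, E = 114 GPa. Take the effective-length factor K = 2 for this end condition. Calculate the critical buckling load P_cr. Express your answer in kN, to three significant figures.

P_cr ≈ 18.4 kN

I = a⁴/12 = 68.7⁴/12 = 1.856×10^6 mm⁴
I = 1.856×10^6 mm⁴ = 1.856×10^-6 m⁴
Effective length L_e = K·L = 2 × 5.33 = 10.66 m
P_cr = π²EI / L_e² = π² × 114×10⁹ × 1.856×10^-6 / 10.66² = 1.838×10^4 N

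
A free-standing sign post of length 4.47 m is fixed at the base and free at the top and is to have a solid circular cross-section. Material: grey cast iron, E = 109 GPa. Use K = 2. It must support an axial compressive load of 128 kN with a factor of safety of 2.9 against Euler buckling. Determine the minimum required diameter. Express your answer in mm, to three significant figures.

Required P_cr = n·P = 2.9 × 128 = 371.2 kN
L_e = K·L = 2 × 4.47 = 8.940 m
Required I = P_cr·L_e²/(π²E) = 3.712×10^5 × 8.940² / (π² × 1.09×10^11) = 2.758×10^-5 m⁴
I_req = 2.758×10^7 mm⁴
Solid circle: I = πd⁴/64  ⇒  d = (64I/π)^(1/4) = (64×2.758×10^7/π)^(1/4) = 154 mm

d ≈ 154 mm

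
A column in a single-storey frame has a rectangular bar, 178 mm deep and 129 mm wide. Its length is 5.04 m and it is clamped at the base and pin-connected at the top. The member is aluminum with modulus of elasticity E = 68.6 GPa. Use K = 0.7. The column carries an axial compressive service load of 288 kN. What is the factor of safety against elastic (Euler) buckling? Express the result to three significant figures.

n ≈ 6.01

Buckling occurs about the weak axis: I_min = h·b³/12 with b = 129 mm (the shorter side).
I_min = 178×129³/12 = 3.184×10^7 mm⁴
I = 3.184×10^7 mm⁴ = 3.184×10^-5 m⁴
Effective length L_e = K·L = 0.7 × 5.04 = 3.528 m
P_cr = π²EI / L_e² = π² × 68.6×10⁹ × 3.184×10^-5 / 3.528² = 1.732×10^6 N
Factor of safety n = P_cr / P = 1732.1 / 288 = 6.01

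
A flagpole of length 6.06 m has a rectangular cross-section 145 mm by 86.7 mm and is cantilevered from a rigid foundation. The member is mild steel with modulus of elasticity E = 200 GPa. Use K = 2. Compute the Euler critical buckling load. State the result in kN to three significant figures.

P_cr ≈ 106 kN

Buckling occurs about the weak axis: I_min = h·b³/12 with b = 86.7 mm (the shorter side).
I_min = 145×86.7³/12 = 7.875×10^6 mm⁴
I = 7.875×10^6 mm⁴ = 7.875×10^-6 m⁴
Effective length L_e = K·L = 2 × 6.06 = 12.12 m
P_cr = π²EI / L_e² = π² × 200×10⁹ × 7.875×10^-6 / 12.12² = 1.058×10^5 N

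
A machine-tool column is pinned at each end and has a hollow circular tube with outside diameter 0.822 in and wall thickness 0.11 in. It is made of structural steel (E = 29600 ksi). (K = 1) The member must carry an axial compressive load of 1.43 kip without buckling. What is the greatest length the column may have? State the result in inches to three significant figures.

Inner diameter d_i = 0.822 − 2×0.11 = 0.6020 in
I = π(d_o⁴ − d_i⁴)/64 = π(0.822⁴ − 0.6020⁴)/64 = 1.596×10^-2 in⁴
At the buckling limit P_cr = P = 1.430×10^3 lb
From P_cr = π²EI/(K·L)²:  L = (1/K)·√(π²EI/P_cr) = (1/1)·√(π²×2.96×10^7×1.596×10^-2/1.430×10^3)
L = 57.1 in

L_max ≈ 57.1 in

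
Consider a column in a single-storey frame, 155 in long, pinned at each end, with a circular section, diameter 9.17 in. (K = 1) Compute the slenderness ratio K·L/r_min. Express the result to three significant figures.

I = πd⁴/64 = π×9.17⁴/64 = 347.1 in⁴
A = 66.04 in²;  r_min = √(I/A) = √(347.1/66.04) = 2.292 in
L_e = K·L = 1 × 155 = 155.0 in
λ = L_e / r_min = 155.00 / 2.292 = 67.6

λ ≈ 67.6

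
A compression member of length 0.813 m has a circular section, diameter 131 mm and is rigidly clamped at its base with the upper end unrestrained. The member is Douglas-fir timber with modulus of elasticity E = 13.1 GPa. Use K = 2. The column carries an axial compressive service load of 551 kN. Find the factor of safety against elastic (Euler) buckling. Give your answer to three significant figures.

n ≈ 1.28

I = πd⁴/64 = π×131⁴/64 = 1.446×10^7 mm⁴
I = 1.446×10^7 mm⁴ = 1.446×10^-5 m⁴
Effective length L_e = K·L = 2 × 0.813 = 1.626 m
P_cr = π²EI / L_e² = π² × 13.1×10⁹ × 1.446×10^-5 / 1.626² = 7.069×10^5 N
Factor of safety n = P_cr / P = 706.94 / 551 = 1.28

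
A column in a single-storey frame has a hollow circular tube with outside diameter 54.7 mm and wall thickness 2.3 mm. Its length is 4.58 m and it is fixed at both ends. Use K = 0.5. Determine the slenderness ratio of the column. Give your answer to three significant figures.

λ ≈ 123

Inner diameter d_i = 54.7 − 2×2.3 = 50.10 mm
I = π(d_o⁴ − d_i⁴)/64 = π(54.7⁴ − 50.10⁴)/64 = 1.302×10^5 mm⁴
A = 378.6 mm²;  r_min = √(I/A) = √(1.302×10^5/378.6) = 18.54 mm
L_e = K·L = 0.5 × 4.58 m = 2.290 m = 2290.0 mm
λ = L_e / r_min = 2290.0 / 18.54 = 123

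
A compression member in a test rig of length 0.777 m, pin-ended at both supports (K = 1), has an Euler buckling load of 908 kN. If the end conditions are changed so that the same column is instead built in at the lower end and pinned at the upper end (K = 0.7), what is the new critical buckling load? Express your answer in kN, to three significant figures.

P_cr ≈ 1850 kN

P_cr ∝ 1/K², so P_cr,new = P_cr,old × (K_old/K_new)² = 908 × (1/0.7)²
= 908 × 2.041 = 1850 kN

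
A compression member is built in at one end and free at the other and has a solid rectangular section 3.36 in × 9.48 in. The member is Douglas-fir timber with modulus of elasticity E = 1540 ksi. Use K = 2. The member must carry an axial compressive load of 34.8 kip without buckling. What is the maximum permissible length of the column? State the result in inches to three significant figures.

L_max ≈ 57.2 in

Buckling occurs about the weak axis: I_min = h·b³/12 with b = 3.36 in (the shorter side).
I_min = 9.48×3.36³/12 = 29.97 in⁴
At the buckling limit P_cr = P = 3.480×10^4 lb
From P_cr = π²EI/(K·L)²:  L = (1/K)·√(π²EI/P_cr) = (1/2)·√(π²×1.54×10^6×29.97/3.480×10^4)
L = 57.2 in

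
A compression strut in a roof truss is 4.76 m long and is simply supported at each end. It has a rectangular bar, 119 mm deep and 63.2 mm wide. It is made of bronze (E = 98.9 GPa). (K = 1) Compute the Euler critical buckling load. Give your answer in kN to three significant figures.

P_cr ≈ 108 kN

Buckling occurs about the weak axis: I_min = h·b³/12 with b = 63.2 mm (the shorter side).
I_min = 119×63.2³/12 = 2.503×10^6 mm⁴
I = 2.503×10^6 mm⁴ = 2.503×10^-6 m⁴
Effective length L_e = K·L = 1 × 4.76 = 4.760 m
P_cr = π²EI / L_e² = π² × 98.9×10⁹ × 2.503×10^-6 / 4.760² = 1.078×10^5 N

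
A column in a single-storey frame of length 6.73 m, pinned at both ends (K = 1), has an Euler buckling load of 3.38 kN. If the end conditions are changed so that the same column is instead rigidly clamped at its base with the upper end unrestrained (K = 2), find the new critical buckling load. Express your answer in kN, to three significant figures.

P_cr ∝ 1/K², so P_cr,new = P_cr,old × (K_old/K_new)² = 3.38 × (1/2)²
= 3.38 × 0.2500 = 0.845 kN

P_cr ≈ 0.845 kN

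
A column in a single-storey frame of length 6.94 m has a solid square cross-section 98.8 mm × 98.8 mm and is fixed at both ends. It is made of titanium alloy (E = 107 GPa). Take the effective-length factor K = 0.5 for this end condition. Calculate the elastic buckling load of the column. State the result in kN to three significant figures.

P_cr ≈ 696 kN

I = a⁴/12 = 98.8⁴/12 = 7.940×10^6 mm⁴
I = 7.940×10^6 mm⁴ = 7.940×10^-6 m⁴
Effective length L_e = K·L = 0.5 × 6.94 = 3.470 m
P_cr = π²EI / L_e² = π² × 107×10⁹ × 7.940×10^-6 / 3.470² = 6.964×10^5 N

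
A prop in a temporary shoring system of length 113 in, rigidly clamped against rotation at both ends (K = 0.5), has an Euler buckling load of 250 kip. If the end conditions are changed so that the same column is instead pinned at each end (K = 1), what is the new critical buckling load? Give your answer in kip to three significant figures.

P_cr ≈ 62.5 kip

P_cr ∝ 1/K², so P_cr,new = P_cr,old × (K_old/K_new)² = 250 × (0.5/1)²
= 250 × 0.2500 = 62.5 kip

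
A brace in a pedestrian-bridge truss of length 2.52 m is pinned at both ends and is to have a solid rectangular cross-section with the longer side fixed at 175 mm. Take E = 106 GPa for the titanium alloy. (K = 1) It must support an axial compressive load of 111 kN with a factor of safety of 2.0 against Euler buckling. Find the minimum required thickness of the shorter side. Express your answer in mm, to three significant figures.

Required P_cr = n·P = 2.0 × 111 = 222.0 kN
L_e = K·L = 1 × 2.52 = 2.520 m
Required I = P_cr·L_e²/(π²E) = 2.220×10^5 × 2.520² / (π² × 1.06×10^11) = 1.348×10^-6 m⁴
I_req = 1.348×10^6 mm⁴
Rectangle, weak axis: I_min = h·b³/12 with h = 175 mm fixed  ⇒  b = (12I/h)^(1/3) = 45.2 mm

b ≈ 45.2 mm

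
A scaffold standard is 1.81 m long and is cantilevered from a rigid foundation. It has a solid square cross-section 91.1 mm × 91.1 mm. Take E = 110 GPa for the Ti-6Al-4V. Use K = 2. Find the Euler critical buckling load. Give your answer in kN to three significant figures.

I = a⁴/12 = 91.1⁴/12 = 5.740×10^6 mm⁴
I = 5.740×10^6 mm⁴ = 5.740×10^-6 m⁴
Effective length L_e = K·L = 2 × 1.81 = 3.620 m
P_cr = π²EI / L_e² = π² × 110×10⁹ × 5.740×10^-6 / 3.620² = 4.755×10^5 N

P_cr ≈ 476 kN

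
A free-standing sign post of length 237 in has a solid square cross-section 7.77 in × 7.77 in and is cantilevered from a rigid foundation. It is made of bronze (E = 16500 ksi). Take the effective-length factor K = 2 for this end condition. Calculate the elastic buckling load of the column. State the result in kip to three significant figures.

I = a⁴/12 = 7.77⁴/12 = 303.7 in⁴
Effective length L_e = K·L = 2 × 237 = 474.0 in
P_cr = π²EI / L_e² = π² × 16500×10³ × 303.7 / 474.0² = 2.202×10^5 lb

P_cr ≈ 220 kip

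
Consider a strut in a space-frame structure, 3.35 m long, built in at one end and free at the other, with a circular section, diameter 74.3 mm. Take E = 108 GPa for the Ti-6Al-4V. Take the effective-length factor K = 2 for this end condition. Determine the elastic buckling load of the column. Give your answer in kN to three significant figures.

I = πd⁴/64 = π×74.3⁴/64 = 1.496×10^6 mm⁴
I = 1.496×10^6 mm⁴ = 1.496×10^-6 m⁴
Effective length L_e = K·L = 2 × 3.35 = 6.700 m
P_cr = π²EI / L_e² = π² × 108×10⁹ × 1.496×10^-6 / 6.700² = 3.552×10^4 N

P_cr ≈ 35.5 kN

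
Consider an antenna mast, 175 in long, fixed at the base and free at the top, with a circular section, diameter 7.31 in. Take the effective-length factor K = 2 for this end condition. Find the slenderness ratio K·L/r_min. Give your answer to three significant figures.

For a solid circle r = d/4 = 7.31/4 = 1.828 in
L_e = K·L = 2 × 175 = 350.0 in
λ = L_e / r_min = 350.00 / 1.827 = 192

λ ≈ 192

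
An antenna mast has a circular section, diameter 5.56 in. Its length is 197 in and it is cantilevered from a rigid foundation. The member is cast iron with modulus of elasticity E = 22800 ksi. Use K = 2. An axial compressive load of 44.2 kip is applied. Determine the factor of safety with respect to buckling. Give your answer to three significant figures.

n ≈ 1.54

I = πd⁴/64 = π×5.56⁴/64 = 46.91 in⁴
Effective length L_e = K·L = 2 × 197 = 394.0 in
P_cr = π²EI / L_e² = π² × 22800×10³ × 46.91 / 394.0² = 6.800×10^4 lb
Factor of safety n = P_cr / P = 68.000 / 44.2 = 1.54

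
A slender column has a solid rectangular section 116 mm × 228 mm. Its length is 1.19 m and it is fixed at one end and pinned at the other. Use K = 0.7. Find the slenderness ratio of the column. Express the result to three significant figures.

For a rectangle r_min = b/√12 = 116/√12 = 33.49 mm
L_e = K·L = 0.7 × 1.19 m = 0.8330 m = 833.00 mm
λ = L_e / r_min = 833.00 / 33.49 = 24.9

λ ≈ 24.9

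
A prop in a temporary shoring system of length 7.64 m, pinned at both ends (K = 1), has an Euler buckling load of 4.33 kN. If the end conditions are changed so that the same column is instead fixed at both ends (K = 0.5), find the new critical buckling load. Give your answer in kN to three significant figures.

P_cr ≈ 17.3 kN

P_cr ∝ 1/K², so P_cr,new = P_cr,old × (K_old/K_new)² = 4.33 × (1/0.5)²
= 4.33 × 4.000 = 17.3 kN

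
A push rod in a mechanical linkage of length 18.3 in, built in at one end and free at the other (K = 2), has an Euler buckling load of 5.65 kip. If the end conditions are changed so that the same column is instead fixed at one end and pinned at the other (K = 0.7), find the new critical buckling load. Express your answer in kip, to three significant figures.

P_cr ≈ 46.1 kip

P_cr ∝ 1/K², so P_cr,new = P_cr,old × (K_old/K_new)² = 5.65 × (2/0.7)²
= 5.65 × 8.163 = 46.1 kip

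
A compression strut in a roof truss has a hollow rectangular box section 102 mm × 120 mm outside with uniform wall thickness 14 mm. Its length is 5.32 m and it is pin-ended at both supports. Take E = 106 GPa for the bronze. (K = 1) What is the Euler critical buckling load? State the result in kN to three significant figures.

P_cr ≈ 277 kN

Inner dimensions: h_i = 120 − 2×14 = 92.00 mm, b_i = 102 − 2×14 = 74.00 mm
Weak-axis I_min = (h_o·b_o³ − h_i·b_i³)/12 with b_o = 102, b_i = 74.00 mm (shorter outer/inner sides).
I_min = (120×102³ − 92.00×74.00³)/12 = 7.505×10^6 mm⁴
I = 7.505×10^6 mm⁴ = 7.505×10^-6 m⁴
Effective length L_e = K·L = 1 × 5.32 = 5.320 m
P_cr = π²EI / L_e² = π² × 106×10⁹ × 7.505×10^-6 / 5.320² = 2.774×10^5 N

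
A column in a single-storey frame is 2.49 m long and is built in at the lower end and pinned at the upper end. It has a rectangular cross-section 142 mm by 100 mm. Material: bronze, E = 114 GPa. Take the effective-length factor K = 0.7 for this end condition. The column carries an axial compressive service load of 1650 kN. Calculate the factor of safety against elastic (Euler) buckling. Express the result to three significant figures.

Buckling occurs about the weak axis: I_min = h·b³/12 with b = 100 mm (the shorter side).
I_min = 142×100³/12 = 1.183×10^7 mm⁴
I = 1.183×10^7 mm⁴ = 1.183×10^-5 m⁴
Effective length L_e = K·L = 0.7 × 2.49 = 1.743 m
P_cr = π²EI / L_e² = π² × 114×10⁹ × 1.183×10^-5 / 1.743² = 4.382×10^6 N
Factor of safety n = P_cr / P = 4382.4 / 1650 = 2.66

n ≈ 2.66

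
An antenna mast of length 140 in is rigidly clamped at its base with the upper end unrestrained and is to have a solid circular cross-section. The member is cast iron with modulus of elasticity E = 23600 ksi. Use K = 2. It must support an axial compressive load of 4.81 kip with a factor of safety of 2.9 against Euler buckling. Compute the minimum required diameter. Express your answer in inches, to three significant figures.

d ≈ 3.13 in

Required P_cr = n·P = 2.9 × 4.81 = 13.95 kip
L_e = K·L = 2 × 140 = 280.0 in
Required I = P_cr·L_e²/(π²E) = 1.395×10^4 × 280.0² / (π² × 2.36×10^7) = 4.695 in⁴
Solid circle: I = πd⁴/64  ⇒  d = (64I/π)^(1/4) = (64×4.695/π)^(1/4) = 3.13 in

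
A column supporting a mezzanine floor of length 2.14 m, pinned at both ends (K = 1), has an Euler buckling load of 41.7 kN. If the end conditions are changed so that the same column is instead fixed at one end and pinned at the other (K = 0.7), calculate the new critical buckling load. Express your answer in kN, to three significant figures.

P_cr ∝ 1/K², so P_cr,new = P_cr,old × (K_old/K_new)² = 41.7 × (1/0.7)²
= 41.7 × 2.041 = 85.1 kN

P_cr ≈ 85.1 kN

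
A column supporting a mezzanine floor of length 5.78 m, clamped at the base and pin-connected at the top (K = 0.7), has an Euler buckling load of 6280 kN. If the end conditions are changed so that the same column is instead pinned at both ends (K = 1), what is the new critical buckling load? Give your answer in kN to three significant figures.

P_cr ≈ 3080 kN

P_cr ∝ 1/K², so P_cr,new = P_cr,old × (K_old/K_new)² = 6280 × (0.7/1)²
= 6280 × 0.4900 = 3080 kN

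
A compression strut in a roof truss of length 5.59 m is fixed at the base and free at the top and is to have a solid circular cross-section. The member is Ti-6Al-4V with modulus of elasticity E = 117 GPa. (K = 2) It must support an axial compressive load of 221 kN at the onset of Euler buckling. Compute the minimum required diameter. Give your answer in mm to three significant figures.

L_e = K·L = 2 × 5.59 = 11.18 m
Required I = P_cr·L_e²/(π²E) = 2.210×10^5 × 11.18² / (π² × 1.17×10^11) = 2.392×10^-5 m⁴
I_req = 2.392×10^7 mm⁴
Solid circle: I = πd⁴/64  ⇒  d = (64I/π)^(1/4) = (64×2.392×10^7/π)^(1/4) = 149 mm

d ≈ 149 mm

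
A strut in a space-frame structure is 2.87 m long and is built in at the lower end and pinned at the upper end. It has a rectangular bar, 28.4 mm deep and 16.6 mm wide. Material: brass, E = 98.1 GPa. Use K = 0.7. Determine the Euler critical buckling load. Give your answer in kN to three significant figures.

Buckling occurs about the weak axis: I_min = h·b³/12 with b = 16.6 mm (the shorter side).
I_min = 28.4×16.6³/12 = 1.083×10^4 mm⁴
I = 1.083×10^4 mm⁴ = 1.083×10^-8 m⁴
Effective length L_e = K·L = 0.7 × 2.87 = 2.009 m
P_cr = π²EI / L_e² = π² × 98.1×10⁹ × 1.083×10^-8 / 2.009² = 2.597×10^3 N

P_cr ≈ 2.60 kN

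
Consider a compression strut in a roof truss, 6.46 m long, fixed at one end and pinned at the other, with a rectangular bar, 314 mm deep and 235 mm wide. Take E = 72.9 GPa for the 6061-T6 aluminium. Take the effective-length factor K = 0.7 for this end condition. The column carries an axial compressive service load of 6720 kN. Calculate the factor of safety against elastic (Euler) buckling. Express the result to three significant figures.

Buckling occurs about the weak axis: I_min = h·b³/12 with b = 235 mm (the shorter side).
I_min = 314×235³/12 = 3.396×10^8 mm⁴
I = 3.396×10^8 mm⁴ = 3.396×10^-4 m⁴
Effective length L_e = K·L = 0.7 × 6.46 = 4.522 m
P_cr = π²EI / L_e² = π² × 72.9×10⁹ × 3.396×10^-4 / 4.522² = 1.195×10^7 N
Factor of safety n = P_cr / P = 11949 / 6720 = 1.78

n ≈ 1.78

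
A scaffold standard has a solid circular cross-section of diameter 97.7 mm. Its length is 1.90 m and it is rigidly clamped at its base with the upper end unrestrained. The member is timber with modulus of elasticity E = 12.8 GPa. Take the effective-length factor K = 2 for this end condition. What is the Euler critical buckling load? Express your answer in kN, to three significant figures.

I = πd⁴/64 = π×97.7⁴/64 = 4.472×10^6 mm⁴
I = 4.472×10^6 mm⁴ = 4.472×10^-6 m⁴
Effective length L_e = K·L = 2 × 1.90 = 3.800 m
P_cr = π²EI / L_e² = π² × 12.8×10⁹ × 4.472×10^-6 / 3.800² = 3.913×10^4 N

P_cr ≈ 39.1 kN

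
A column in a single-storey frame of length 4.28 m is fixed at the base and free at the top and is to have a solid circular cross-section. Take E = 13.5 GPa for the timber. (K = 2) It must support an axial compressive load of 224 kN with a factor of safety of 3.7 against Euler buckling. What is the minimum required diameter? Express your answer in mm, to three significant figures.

d ≈ 310 mm

Required P_cr = n·P = 3.7 × 224 = 828.8 kN
L_e = K·L = 2 × 4.28 = 8.560 m
Required I = P_cr·L_e²/(π²E) = 8.288×10^5 × 8.560² / (π² × 1.35×10^10) = 4.558×10^-4 m⁴
I_req = 4.558×10^8 mm⁴
Solid circle: I = πd⁴/64  ⇒  d = (64I/π)^(1/4) = (64×4.558×10^8/π)^(1/4) = 310 mm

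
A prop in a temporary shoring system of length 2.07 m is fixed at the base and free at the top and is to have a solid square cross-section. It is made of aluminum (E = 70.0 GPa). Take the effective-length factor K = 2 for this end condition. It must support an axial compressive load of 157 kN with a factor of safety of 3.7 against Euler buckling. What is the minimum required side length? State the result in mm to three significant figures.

a ≈ 115 mm

Required P_cr = n·P = 3.7 × 157 = 580.9 kN
L_e = K·L = 2 × 2.07 = 4.140 m
Required I = P_cr·L_e²/(π²E) = 5.809×10^5 × 4.140² / (π² × 7.00×10^10) = 1.441×10^-5 m⁴
I_req = 1.441×10^7 mm⁴
Solid square: I = a⁴/12  ⇒  a = (12I)^(1/4) = (12×1.441×10^7)^(1/4) = 115 mm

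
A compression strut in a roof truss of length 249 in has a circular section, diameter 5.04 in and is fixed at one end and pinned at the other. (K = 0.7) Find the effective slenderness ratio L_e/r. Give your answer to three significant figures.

I = πd⁴/64 = π×5.04⁴/64 = 31.67 in⁴
A = 19.95 in²;  r_min = √(I/A) = √(31.67/19.95) = 1.260 in
L_e = K·L = 0.7 × 249 = 174.3 in
λ = L_e / r_min = 174.30 / 1.260 = 138

λ ≈ 138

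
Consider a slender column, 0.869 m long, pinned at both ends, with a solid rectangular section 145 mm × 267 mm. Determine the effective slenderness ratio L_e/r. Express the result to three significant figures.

λ ≈ 20.8

For a rectangle r_min = b/√12 = 145/√12 = 41.86 mm
L_e = K·L = 1 × 0.869 m = 0.8690 m = 869.00 mm
λ = L_e / r_min = 869.00 / 41.86 = 20.8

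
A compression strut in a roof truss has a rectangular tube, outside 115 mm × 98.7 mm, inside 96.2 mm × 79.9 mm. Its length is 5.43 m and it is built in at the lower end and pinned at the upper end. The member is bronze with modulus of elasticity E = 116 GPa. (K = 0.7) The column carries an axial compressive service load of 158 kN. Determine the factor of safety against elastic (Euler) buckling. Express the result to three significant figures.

Weak-axis I_min = (h_o·b_o³ − h_i·b_i³)/12 with b_o = 98.7, b_i = 79.90 mm (shorter outer/inner sides).
I_min = (115×98.7³ − 96.20×79.90³)/12 = 5.125×10^6 mm⁴
I = 5.125×10^6 mm⁴ = 5.125×10^-6 m⁴
Effective length L_e = K·L = 0.7 × 5.43 = 3.801 m
P_cr = π²EI / L_e² = π² × 116×10⁹ × 5.125×10^-6 / 3.801² = 4.061×10^5 N
Factor of safety n = P_cr / P = 406.14 / 158 = 2.57

n ≈ 2.57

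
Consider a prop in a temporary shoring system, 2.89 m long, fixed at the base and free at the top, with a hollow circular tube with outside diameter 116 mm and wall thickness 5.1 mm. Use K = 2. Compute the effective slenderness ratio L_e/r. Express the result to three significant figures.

λ ≈ 147

Inner diameter d_i = 116 − 2×5.1 = 105.8 mm
I = π(d_o⁴ − d_i⁴)/64 = π(116⁴ − 105.8⁴)/64 = 2.737×10^6 mm⁴
A = 1.777×10^3 mm²;  r_min = √(I/A) = √(2.737×10^6/1.777×10^3) = 39.25 mm
L_e = K·L = 2 × 2.89 m = 5.780 m = 5780.0 mm
λ = L_e / r_min = 5780.0 / 39.25 = 147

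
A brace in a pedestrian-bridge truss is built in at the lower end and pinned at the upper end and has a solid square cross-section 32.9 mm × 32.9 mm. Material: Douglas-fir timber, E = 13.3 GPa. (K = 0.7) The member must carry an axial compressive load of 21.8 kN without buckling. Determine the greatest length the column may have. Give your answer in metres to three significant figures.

I = a⁴/12 = 32.9⁴/12 = 9.763×10^4 mm⁴
I = 9.763×10^-8 m⁴
At the buckling limit P_cr = P = 2.180×10^4 N
From P_cr = π²EI/(K·L)²:  L = (1/K)·√(π²EI/P_cr) = (1/0.7)·√(π²×1.33×10^10×9.763×10^-8/2.180×10^4)
L = 1.10 m

L_max ≈ 1.10 m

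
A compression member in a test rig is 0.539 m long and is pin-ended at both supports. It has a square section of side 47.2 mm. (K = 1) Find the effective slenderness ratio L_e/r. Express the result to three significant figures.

λ ≈ 39.6

For a square r = a/√12 = 47.2/√12 = 13.63 mm
L_e = K·L = 1 × 0.539 m = 0.5390 m = 539.00 mm
λ = L_e / r_min = 539.00 / 13.63 = 39.6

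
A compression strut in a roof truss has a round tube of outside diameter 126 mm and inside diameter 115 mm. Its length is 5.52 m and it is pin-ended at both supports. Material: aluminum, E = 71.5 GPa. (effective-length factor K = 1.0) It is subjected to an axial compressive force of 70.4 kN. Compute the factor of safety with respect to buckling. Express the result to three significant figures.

d_o = 126 mm, d_i = 115 mm
I = π(d_o⁴ − d_i⁴)/64 = π(126⁴ − 115.0⁴)/64 = 3.787×10^6 mm⁴
I = 3.787×10^6 mm⁴ = 3.787×10^-6 m⁴
Effective length L_e = K·L = 1 × 5.52 = 5.520 m
P_cr = π²EI / L_e² = π² × 71.5×10⁹ × 3.787×10^-6 / 5.520² = 8.770×10^4 N
Factor of safety n = P_cr / P = 87.703 / 70.4 = 1.25

n ≈ 1.25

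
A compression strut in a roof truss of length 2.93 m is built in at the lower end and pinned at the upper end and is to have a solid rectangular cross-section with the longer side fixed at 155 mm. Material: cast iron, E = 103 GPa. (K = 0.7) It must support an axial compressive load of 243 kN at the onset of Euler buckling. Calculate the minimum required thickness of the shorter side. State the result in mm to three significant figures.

b ≈ 42.7 mm

L_e = K·L = 0.7 × 2.93 = 2.051 m
Required I = P_cr·L_e²/(π²E) = 2.430×10^5 × 2.051² / (π² × 1.03×10^11) = 1.006×10^-6 m⁴
I_req = 1.006×10^6 mm⁴
Rectangle, weak axis: I_min = h·b³/12 with h = 155 mm fixed  ⇒  b = (12I/h)^(1/3) = 42.7 mm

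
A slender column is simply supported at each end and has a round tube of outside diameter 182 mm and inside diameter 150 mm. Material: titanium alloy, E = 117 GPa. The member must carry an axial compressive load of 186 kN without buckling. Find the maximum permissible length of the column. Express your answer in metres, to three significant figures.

d_o = 182 mm, d_i = 150 mm
I = π(d_o⁴ − d_i⁴)/64 = π(182⁴ − 150.0⁴)/64 = 2.901×10^7 mm⁴
I = 2.901×10^-5 m⁴
At the buckling limit P_cr = P = 1.860×10^5 N
From P_cr = π²EI/(K·L)²:  L = (1/K)·√(π²EI/P_cr) = (1/1)·√(π²×1.17×10^11×2.901×10^-5/1.860×10^5)
L = 13.4 m

L_max ≈ 13.4 m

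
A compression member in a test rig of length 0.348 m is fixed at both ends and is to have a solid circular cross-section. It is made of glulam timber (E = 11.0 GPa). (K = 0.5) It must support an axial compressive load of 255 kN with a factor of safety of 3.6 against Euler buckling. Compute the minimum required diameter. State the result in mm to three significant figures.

d ≈ 47.8 mm

Required P_cr = n·P = 3.6 × 255 = 918.0 kN
L_e = K·L = 0.5 × 0.348 = 0.1740 m
Required I = P_cr·L_e²/(π²E) = 9.180×10^5 × 0.1740² / (π² × 1.10×10^10) = 2.560×10^-7 m⁴
I_req = 2.560×10^5 mm⁴
Solid circle: I = πd⁴/64  ⇒  d = (64I/π)^(1/4) = (64×2.560×10^5/π)^(1/4) = 47.8 mm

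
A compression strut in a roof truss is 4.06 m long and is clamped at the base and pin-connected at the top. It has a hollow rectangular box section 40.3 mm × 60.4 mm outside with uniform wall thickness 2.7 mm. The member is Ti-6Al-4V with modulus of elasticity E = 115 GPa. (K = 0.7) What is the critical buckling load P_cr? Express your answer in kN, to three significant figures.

Inner dimensions: h_i = 60.4 − 2×2.7 = 55.00 mm, b_i = 40.3 − 2×2.7 = 34.90 mm
Weak-axis I_min = (h_o·b_o³ − h_i·b_i³)/12 with b_o = 40.3, b_i = 34.90 mm (shorter outer/inner sides).
I_min = (60.4×40.3³ − 55.00×34.90³)/12 = 1.346×10^5 mm⁴
I = 1.346×10^5 mm⁴ = 1.346×10^-7 m⁴
Effective length L_e = K·L = 0.7 × 4.06 = 2.842 m
P_cr = π²EI / L_e² = π² × 115×10⁹ × 1.346×10^-7 / 2.842² = 1.892×10^4 N

P_cr ≈ 18.9 kN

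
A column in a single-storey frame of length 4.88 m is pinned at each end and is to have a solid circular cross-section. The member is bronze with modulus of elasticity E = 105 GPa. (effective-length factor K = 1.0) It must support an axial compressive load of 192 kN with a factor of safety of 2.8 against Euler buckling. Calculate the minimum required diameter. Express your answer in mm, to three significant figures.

d ≈ 126 mm

Required P_cr = n·P = 2.8 × 192 = 537.6 kN
L_e = K·L = 1 × 4.88 = 4.880 m
Required I = P_cr·L_e²/(π²E) = 5.376×10^5 × 4.880² / (π² × 1.05×10^11) = 1.235×10^-5 m⁴
I_req = 1.235×10^7 mm⁴
Solid circle: I = πd⁴/64  ⇒  d = (64I/π)^(1/4) = (64×1.235×10^7/π)^(1/4) = 126 mm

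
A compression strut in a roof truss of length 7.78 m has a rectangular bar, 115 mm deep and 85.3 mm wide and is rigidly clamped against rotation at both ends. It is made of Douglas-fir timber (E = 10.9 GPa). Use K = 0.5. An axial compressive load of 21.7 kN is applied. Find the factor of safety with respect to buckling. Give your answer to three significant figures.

n ≈ 1.95

Buckling occurs about the weak axis: I_min = h·b³/12 with b = 85.3 mm (the shorter side).
I_min = 115×85.3³/12 = 5.948×10^6 mm⁴
I = 5.948×10^6 mm⁴ = 5.948×10^-6 m⁴
Effective length L_e = K·L = 0.5 × 7.78 = 3.890 m
P_cr = π²EI / L_e² = π² × 10.9×10⁹ × 5.948×10^-6 / 3.890² = 4.229×10^4 N
Factor of safety n = P_cr / P = 42.285 / 21.7 = 1.95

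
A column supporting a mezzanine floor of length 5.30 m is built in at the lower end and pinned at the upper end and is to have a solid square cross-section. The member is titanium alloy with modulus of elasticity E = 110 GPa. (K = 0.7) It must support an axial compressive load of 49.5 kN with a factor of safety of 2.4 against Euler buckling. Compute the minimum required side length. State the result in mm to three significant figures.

Required P_cr = n·P = 2.4 × 49.5 = 118.8 kN
L_e = K·L = 0.7 × 5.30 = 3.710 m
Required I = P_cr·L_e²/(π²E) = 1.188×10^5 × 3.710² / (π² × 1.10×10^11) = 1.506×10^-6 m⁴
I_req = 1.506×10^6 mm⁴
Solid square: I = a⁴/12  ⇒  a = (12I)^(1/4) = (12×1.506×10^6)^(1/4) = 65.2 mm

a ≈ 65.2 mm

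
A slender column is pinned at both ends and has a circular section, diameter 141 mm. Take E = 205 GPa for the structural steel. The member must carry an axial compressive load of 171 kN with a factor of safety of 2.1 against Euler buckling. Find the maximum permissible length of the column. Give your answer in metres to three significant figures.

I = πd⁴/64 = π×141⁴/64 = 1.940×10^7 mm⁴
I = 1.940×10^-5 m⁴
Required critical load P_cr = n·P = 2.1 × 171 = 359.1 kN = 3.591×10^5 N
From P_cr = π²EI/(K·L)²:  L = (1/K)·√(π²EI/P_cr) = (1/1)·√(π²×2.05×10^11×1.940×10^-5/3.591×10^5)
L = 10.5 m

L_max ≈ 10.5 m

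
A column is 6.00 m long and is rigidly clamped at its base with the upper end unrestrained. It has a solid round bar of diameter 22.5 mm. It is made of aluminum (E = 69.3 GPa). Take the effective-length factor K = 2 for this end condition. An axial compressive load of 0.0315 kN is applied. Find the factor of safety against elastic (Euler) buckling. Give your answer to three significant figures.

n ≈ 1.90

I = πd⁴/64 = π×22.5⁴/64 = 1.258×10^4 mm⁴
I = 1.258×10^4 mm⁴ = 1.258×10^-8 m⁴
Effective length L_e = K·L = 2 × 6.00 = 12.00 m
P_cr = π²EI / L_e² = π² × 69.3×10⁹ × 1.258×10^-8 / 12.00² = 59.75 N
Factor of safety n = P_cr / P = 0.059754 / 0.0315 = 1.90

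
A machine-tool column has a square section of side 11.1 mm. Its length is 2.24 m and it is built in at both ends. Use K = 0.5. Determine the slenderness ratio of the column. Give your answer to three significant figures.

For a square r = a/√12 = 11.1/√12 = 3.204 mm
L_e = K·L = 0.5 × 2.24 m = 1.120 m = 1120.0 mm
λ = L_e / r_min = 1120.0 / 3.204 = 350

λ ≈ 350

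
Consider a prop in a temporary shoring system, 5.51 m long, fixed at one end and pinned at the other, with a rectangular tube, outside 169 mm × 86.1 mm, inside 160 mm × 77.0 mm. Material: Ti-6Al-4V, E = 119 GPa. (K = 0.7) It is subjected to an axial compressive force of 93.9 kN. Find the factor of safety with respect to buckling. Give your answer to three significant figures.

Weak-axis I_min = (h_o·b_o³ − h_i·b_i³)/12 with b_o = 86.1, b_i = 77.00 mm (shorter outer/inner sides).
I_min = (169×86.1³ − 160.0×77.00³)/12 = 2.902×10^6 mm⁴
I = 2.902×10^6 mm⁴ = 2.902×10^-6 m⁴
Effective length L_e = K·L = 0.7 × 5.51 = 3.857 m
P_cr = π²EI / L_e² = π² × 119×10⁹ × 2.902×10^-6 / 3.857² = 2.291×10^5 N
Factor of safety n = P_cr / P = 229.11 / 93.9 = 2.44

n ≈ 2.44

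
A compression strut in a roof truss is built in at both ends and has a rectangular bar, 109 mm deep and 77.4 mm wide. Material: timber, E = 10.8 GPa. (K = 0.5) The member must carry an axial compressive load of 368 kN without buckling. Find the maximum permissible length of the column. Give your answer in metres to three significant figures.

Buckling occurs about the weak axis: I_min = h·b³/12 with b = 77.4 mm (the shorter side).
I_min = 109×77.4³/12 = 4.212×10^6 mm⁴
I = 4.212×10^-6 m⁴
At the buckling limit P_cr = P = 3.680×10^5 N
From P_cr = π²EI/(K·L)²:  L = (1/K)·√(π²EI/P_cr) = (1/0.5)·√(π²×1.08×10^10×4.212×10^-6/3.680×10^5)
L = 2.21 m

L_max ≈ 2.21 m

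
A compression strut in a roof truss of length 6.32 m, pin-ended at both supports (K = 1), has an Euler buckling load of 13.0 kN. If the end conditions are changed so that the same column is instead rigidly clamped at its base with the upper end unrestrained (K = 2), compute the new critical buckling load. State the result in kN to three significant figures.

P_cr ∝ 1/K², so P_cr,new = P_cr,old × (K_old/K_new)² = 13.0 × (1/2)²
= 13.0 × 0.2500 = 3.25 kN

P_cr ≈ 3.25 kN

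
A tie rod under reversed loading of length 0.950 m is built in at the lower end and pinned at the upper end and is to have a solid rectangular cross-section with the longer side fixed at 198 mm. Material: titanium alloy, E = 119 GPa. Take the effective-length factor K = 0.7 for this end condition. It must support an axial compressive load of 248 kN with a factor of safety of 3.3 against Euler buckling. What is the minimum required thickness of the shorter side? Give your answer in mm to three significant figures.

Required P_cr = n·P = 3.3 × 248 = 818.4 kN
L_e = K·L = 0.7 × 0.950 = 0.6650 m
Required I = P_cr·L_e²/(π²E) = 8.184×10^5 × 0.6650² / (π² × 1.19×10^11) = 3.082×10^-7 m⁴
I_req = 3.082×10^5 mm⁴
Rectangle, weak axis: I_min = h·b³/12 with h = 198 mm fixed  ⇒  b = (12I/h)^(1/3) = 26.5 mm

b ≈ 26.5 mm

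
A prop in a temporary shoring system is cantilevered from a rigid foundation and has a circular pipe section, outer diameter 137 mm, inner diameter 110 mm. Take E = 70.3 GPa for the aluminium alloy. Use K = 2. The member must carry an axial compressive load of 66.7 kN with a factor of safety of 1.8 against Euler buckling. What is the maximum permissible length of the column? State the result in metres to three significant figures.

L_max ≈ 3.82 m

d_o = 137 mm, d_i = 110 mm
I = π(d_o⁴ − d_i⁴)/64 = π(137⁴ − 110.0⁴)/64 = 1.011×10^7 mm⁴
I = 1.011×10^-5 m⁴
Required critical load P_cr = n·P = 1.8 × 66.7 = 120.1 kN = 1.201×10^5 N
From P_cr = π²EI/(K·L)²:  L = (1/K)·√(π²EI/P_cr) = (1/2)·√(π²×7.03×10^10×1.011×10^-5/1.201×10^5)
L = 3.82 m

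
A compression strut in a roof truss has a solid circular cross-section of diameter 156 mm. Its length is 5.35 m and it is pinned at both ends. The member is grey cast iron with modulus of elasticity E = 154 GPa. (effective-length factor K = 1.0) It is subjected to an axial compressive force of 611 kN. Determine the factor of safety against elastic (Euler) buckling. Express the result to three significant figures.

I = πd⁴/64 = π×156⁴/64 = 2.907×10^7 mm⁴
I = 2.907×10^7 mm⁴ = 2.907×10^-5 m⁴
Effective length L_e = K·L = 1 × 5.35 = 5.350 m
P_cr = π²EI / L_e² = π² × 154×10⁹ × 2.907×10^-5 / 5.350² = 1.544×10^6 N
Factor of safety n = P_cr / P = 1543.8 / 611 = 2.53

n ≈ 2.53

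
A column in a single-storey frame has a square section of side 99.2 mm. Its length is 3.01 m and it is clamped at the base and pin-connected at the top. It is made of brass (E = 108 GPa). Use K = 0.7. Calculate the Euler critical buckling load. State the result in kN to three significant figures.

P_cr ≈ 1940 kN

I = a⁴/12 = 99.2⁴/12 = 8.070×10^6 mm⁴
I = 8.070×10^6 mm⁴ = 8.070×10^-6 m⁴
Effective length L_e = K·L = 0.7 × 3.01 = 2.107 m
P_cr = π²EI / L_e² = π² × 108×10⁹ × 8.070×10^-6 / 2.107² = 1.938×10^6 N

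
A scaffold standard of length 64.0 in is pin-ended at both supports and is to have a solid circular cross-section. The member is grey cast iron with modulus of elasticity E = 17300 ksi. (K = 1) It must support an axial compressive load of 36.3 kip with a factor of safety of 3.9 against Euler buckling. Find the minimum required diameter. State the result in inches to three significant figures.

d ≈ 2.88 in

Required P_cr = n·P = 3.9 × 36.3 = 141.6 kip
L_e = K·L = 1 × 64.0 = 64.00 in
Required I = P_cr·L_e²/(π²E) = 1.416×10^5 × 64.00² / (π² × 1.73×10^7) = 3.396 in⁴
Solid circle: I = πd⁴/64  ⇒  d = (64I/π)^(1/4) = (64×3.396/π)^(1/4) = 2.88 in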